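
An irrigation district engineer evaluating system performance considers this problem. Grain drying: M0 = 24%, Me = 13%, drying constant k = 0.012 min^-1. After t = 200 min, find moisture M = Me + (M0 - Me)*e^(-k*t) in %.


M = Me + (M0 - Me) * e^(-k*t)
  = 13 + (24 - 13) * e^(-0.012*200)
  = 13 + 11 * e^(-2.400)
  = 13 + 11 * 0.09072
  = 13 + 0.9979
  = 14.00%


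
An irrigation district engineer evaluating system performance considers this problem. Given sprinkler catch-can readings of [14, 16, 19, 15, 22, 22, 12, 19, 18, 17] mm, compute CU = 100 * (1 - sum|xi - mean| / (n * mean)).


xbar = 174 / 10 = 17.400
sum|xi - xbar| = 26
CU = 100 * (1 - 26 / (10 * 17.400))
   = 100 * (1 - 0.1494)
   = 85.06%


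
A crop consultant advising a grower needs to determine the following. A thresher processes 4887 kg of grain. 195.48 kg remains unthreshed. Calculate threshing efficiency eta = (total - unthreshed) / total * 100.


eta = (total - unthreshed) / total * 100
    = (4887 - 195.48) / 4887 * 100
    = 4691.52 / 4887 * 100
    = 96%


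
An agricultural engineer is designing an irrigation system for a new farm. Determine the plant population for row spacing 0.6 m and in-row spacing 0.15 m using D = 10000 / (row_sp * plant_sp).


D = 10000 / (row_sp * plant_sp)
  = 10000 / (0.6 * 0.15)
  = 10000 / 0.0900
  = 111111.11 plants/ha


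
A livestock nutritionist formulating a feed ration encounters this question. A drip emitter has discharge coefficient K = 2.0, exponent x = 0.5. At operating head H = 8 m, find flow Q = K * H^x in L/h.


Q = K * H^x
  = 2.0 * 8^0.5
  = 2.0 * 2.8284
  = 5.66 L/h


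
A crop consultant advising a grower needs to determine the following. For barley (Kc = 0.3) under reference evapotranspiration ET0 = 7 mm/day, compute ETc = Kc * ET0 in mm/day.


ETc = Kc * ET0
    = 0.3 * 7
    = 2.10 mm/day


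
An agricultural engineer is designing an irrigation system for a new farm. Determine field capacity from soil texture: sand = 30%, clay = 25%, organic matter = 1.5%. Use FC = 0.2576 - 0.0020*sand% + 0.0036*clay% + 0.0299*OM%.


FC = 0.2576 - 0.0020*30 + 0.0036*25 + 0.0299*1.5
   = 0.2576 - 0.0600 + 0.0900 + 0.0449
   = 0.3325


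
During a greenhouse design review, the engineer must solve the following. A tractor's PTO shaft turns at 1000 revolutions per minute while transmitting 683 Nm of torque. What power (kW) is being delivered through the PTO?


P = 2*pi*n*T / 60000
  = 2*pi * 1000 * 683 / 60000
  = 4291415.56 / 60000
  = 71.52 kW


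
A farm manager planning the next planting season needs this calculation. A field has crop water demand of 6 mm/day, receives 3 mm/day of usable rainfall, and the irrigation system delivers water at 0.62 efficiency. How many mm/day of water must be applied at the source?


IWR = (ETc - Pe) / Ea
    = (6 - 3) / 0.62
    = 3 / 0.62
    = 4.84 mm/day


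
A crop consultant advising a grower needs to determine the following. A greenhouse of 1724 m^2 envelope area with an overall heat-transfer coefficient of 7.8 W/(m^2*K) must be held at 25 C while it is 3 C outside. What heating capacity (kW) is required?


dT = 25 - (3) = 22 K
Q = U * A * dT
  = 7.8 * 1724 * 22
  = 295838.40 W = 295.84 kW


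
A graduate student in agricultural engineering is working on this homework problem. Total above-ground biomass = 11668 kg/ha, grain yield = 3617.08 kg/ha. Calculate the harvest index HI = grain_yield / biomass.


HI = grain_yield / biomass
   = 3617.08 / 11668
   = 0.31


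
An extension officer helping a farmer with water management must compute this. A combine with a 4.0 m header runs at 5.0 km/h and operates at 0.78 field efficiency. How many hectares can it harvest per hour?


C = w * v * eta_f / 10
  = 4.0 * 5.0 * 0.78 / 10
  = 15.60 / 10
  = 1.56 ha/h


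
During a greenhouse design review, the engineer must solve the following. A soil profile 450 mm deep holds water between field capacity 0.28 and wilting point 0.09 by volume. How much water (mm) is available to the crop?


AW = (FC - WP) * D
   = (0.28 - 0.09) * 450
   = 0.19 * 450
   = 85.50 mm


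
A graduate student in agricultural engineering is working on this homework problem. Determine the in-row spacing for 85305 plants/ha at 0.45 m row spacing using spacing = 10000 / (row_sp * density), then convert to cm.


spacing = 10000 / (row_sp * density)
        = 10000 / (0.45 * 85305)
        = 10000 / 38387.25
        = 0.26050 m = 26.05 cm


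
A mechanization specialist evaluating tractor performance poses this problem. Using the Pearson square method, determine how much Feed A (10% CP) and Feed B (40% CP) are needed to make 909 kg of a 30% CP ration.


parts_A = CP_b - target = 40 - 30 = 10
parts_B = target - CP_a = 30 - 10 = 20
total_parts = 10 + 20 = 30
Feed A = 909 * 10 / 30 = 303 kg
Feed B = 909 * 20 / 30 = 606 kg

303 kg


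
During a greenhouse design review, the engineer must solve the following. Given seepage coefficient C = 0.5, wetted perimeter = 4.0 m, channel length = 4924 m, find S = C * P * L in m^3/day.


S = C * P * L
  = 0.5 * 4.0 * 4924
  = 9848 m^3/day


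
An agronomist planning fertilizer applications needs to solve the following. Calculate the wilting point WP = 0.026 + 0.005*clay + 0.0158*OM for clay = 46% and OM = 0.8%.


WP = 0.026 + 0.005*46 + 0.0158*0.8
   = 0.026 + 0.2300 + 0.0126
   = 0.2686


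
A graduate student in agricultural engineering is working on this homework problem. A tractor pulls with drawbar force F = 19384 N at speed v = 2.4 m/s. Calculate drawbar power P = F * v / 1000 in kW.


P = F * v / 1000
  = 19384 * 2.4 / 1000
  = 46521.60 / 1000
  = 46.52 kW


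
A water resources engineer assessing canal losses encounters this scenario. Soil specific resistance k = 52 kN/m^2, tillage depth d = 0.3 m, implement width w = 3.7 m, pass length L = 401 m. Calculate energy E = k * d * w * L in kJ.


E = k * d * w * L
  = 52 * 0.3 * 3.7 * 401
  = 23145.72 kJ


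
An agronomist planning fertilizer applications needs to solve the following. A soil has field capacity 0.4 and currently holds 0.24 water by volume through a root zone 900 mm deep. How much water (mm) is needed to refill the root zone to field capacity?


SMD = (FC - theta) * D
    = (0.4 - 0.24) * 900
    = 0.160 * 900
    = 144 mm


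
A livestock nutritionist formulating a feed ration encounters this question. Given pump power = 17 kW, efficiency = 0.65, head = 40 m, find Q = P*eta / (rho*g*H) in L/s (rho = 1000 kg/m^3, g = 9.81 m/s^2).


Q = (P * 1000 * eta) / (rho * g * H)
  = (17 * 1000 * 0.65) / (1000 * 9.81 * 40)
  = 11050 / 392400
  = 0.02816 m^3/s = 28.16 L/s


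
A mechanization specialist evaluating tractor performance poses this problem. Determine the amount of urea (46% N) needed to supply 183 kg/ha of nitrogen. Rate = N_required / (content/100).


Rate = N_required / (N_content / 100)
     = 183 / (46 / 100)
     = 183 / 0.46
     = 397.83 kg/ha


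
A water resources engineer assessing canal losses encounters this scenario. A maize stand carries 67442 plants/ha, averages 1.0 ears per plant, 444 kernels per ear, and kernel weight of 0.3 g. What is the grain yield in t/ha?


Y = density * ears * kernels * kw
  = 67442 * 1.0 * 444 * 0.3 g/ha
  = 8983274.40 g/ha
  = 8983.27 kg/ha = 8.98 t/ha


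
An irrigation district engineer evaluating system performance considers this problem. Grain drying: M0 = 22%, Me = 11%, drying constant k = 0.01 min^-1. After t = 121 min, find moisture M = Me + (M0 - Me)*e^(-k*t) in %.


M = Me + (M0 - Me) * e^(-k*t)
  = 11 + (22 - 11) * e^(-0.01*121)
  = 11 + 11 * e^(-1.210)
  = 11 + 11 * 0.29820
  = 11 + 3.2802
  = 14.28%


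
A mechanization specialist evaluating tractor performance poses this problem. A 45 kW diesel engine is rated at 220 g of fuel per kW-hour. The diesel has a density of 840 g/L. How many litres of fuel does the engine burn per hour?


FC = P * BSFC / rho_fuel
   = 45 * 220 / 840
   = 9900 / 840
   = 11.79 L/h


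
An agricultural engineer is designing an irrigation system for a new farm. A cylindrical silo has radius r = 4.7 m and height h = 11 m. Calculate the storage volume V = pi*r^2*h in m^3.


V = pi * r^2 * h
  = pi * 4.7^2 * 11
  = pi * 22.09 * 11
  = 763.38 m^3


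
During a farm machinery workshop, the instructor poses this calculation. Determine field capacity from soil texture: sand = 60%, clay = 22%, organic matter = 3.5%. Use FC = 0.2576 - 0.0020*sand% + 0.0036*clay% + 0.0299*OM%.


FC = 0.2576 - 0.0020*60 + 0.0036*22 + 0.0299*3.5
   = 0.2576 - 0.1200 + 0.0792 + 0.1047
   = 0.3215


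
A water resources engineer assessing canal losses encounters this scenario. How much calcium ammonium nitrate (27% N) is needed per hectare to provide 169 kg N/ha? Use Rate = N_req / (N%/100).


Rate = N_required / (N_content / 100)
     = 169 / (27 / 100)
     = 169 / 0.27
     = 625.93 kg/ha


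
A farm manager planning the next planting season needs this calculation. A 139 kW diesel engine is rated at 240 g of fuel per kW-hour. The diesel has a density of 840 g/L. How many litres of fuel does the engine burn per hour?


FC = P * BSFC / rho_fuel
   = 139 * 240 / 840
   = 33360 / 840
   = 39.71 L/h


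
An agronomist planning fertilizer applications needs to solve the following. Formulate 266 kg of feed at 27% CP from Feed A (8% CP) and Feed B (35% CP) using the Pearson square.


parts_A = CP_b - target = 35 - 27 = 8
parts_B = target - CP_a = 27 - 8 = 19
total_parts = 8 + 19 = 27
Feed A = 266 * 8 / 27 = 78.81 kg
Feed B = 266 * 19 / 27 = 187.19 kg

78.81 kg


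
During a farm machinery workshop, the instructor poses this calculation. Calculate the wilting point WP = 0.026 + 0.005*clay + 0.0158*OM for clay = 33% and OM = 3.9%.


WP = 0.026 + 0.005*33 + 0.0158*3.9
   = 0.026 + 0.1650 + 0.0616
   = 0.2526


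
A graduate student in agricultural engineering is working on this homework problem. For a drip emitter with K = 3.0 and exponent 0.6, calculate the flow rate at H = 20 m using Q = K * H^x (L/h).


Q = K * H^x
  = 3.0 * 20^0.6
  = 3.0 * 6.0342
  = 18.10 L/h


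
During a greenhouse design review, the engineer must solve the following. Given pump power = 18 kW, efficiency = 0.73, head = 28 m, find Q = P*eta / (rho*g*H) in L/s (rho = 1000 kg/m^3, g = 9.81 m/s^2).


Q = (P * 1000 * eta) / (rho * g * H)
  = (18 * 1000 * 0.73) / (1000 * 9.81 * 28)
  = 13140 / 274680
  = 0.04784 m^3/s = 47.84 L/s


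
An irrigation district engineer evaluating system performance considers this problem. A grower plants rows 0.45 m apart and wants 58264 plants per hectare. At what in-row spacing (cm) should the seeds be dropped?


spacing = 10000 / (row_sp * density)
        = 10000 / (0.45 * 58264)
        = 10000 / 26218.80
        = 0.38141 m = 38.14 cm


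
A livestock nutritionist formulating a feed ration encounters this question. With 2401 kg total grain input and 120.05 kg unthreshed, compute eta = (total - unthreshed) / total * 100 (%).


eta = (total - unthreshed) / total * 100
    = (2401 - 120.05) / 2401 * 100
    = 2280.95 / 2401 * 100
    = 95%


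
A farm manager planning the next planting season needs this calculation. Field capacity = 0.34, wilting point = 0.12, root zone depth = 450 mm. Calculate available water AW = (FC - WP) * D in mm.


AW = (FC - WP) * D
   = (0.34 - 0.12) * 450
   = 0.22 * 450
   = 99 mm


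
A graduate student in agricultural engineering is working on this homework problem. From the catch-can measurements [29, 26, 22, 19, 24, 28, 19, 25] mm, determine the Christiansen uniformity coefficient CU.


xbar = 192 / 8 = 24
sum|xi - xbar| = 24
CU = 100 * (1 - 24 / (8 * 24))
   = 100 * (1 - 0.1250)
   = 87.50%


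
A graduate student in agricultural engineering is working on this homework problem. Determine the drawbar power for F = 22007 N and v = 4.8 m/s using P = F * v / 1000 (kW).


P = F * v / 1000
  = 22007 * 4.8 / 1000
  = 105633.60 / 1000
  = 105.63 kW


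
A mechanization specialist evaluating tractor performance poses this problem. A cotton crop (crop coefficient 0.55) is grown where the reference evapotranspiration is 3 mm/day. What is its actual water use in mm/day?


ETc = Kc * ET0
    = 0.55 * 3
    = 1.65 mm/day


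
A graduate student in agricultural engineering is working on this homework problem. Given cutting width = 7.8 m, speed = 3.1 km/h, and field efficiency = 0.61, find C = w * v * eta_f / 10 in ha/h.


C = w * v * eta_f / 10
  = 7.8 * 3.1 * 0.61 / 10
  = 14.75 / 10
  = 1.47 ha/h


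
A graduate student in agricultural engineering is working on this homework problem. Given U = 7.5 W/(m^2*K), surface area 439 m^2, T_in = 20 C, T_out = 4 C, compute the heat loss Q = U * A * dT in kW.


dT = 20 - (4) = 16 K
Q = U * A * dT
  = 7.5 * 439 * 16
  = 52680 W = 52.68 kW


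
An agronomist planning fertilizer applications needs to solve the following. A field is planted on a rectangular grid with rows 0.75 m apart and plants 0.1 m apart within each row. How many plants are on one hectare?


D = 10000 / (row_sp * plant_sp)
  = 10000 / (0.75 * 0.1)
  = 10000 / 0.0750
  = 133333.33 plants/ha


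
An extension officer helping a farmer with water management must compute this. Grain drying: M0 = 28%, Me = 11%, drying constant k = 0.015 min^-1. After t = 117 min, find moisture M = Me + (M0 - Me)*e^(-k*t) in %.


M = Me + (M0 - Me) * e^(-k*t)
  = 11 + (28 - 11) * e^(-0.015*117)
  = 11 + 17 * e^(-1.755)
  = 11 + 17 * 0.17291
  = 11 + 2.9394
  = 13.94%


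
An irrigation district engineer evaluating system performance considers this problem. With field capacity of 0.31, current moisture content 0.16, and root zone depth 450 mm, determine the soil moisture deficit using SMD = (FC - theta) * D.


SMD = (FC - theta) * D
    = (0.31 - 0.16) * 450
    = 0.150 * 450
    = 67.50 mm


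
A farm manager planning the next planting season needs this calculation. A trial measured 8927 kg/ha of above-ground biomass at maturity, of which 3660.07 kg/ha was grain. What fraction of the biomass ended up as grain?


HI = grain_yield / biomass
   = 3660.07 / 8927
   = 0.41


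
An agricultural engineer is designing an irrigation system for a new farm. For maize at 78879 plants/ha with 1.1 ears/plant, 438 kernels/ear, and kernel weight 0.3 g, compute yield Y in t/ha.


Y = density * ears * kernels * kw
  = 78879 * 1.1 * 438 * 0.3 g/ha
  = 11401170.66 g/ha
  = 11401.17 kg/ha = 11.40 t/ha


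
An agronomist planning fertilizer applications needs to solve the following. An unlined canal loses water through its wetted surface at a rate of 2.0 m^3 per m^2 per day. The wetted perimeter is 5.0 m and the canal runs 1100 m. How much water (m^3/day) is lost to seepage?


S = C * P * L
  = 2.0 * 5.0 * 1100
  = 11000 m^3/day


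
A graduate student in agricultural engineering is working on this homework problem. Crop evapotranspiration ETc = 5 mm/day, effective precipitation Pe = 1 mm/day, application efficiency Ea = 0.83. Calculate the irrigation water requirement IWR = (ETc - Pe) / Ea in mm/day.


IWR = (ETc - Pe) / Ea
    = (5 - 1) / 0.83
    = 4 / 0.83
    = 4.82 mm/day


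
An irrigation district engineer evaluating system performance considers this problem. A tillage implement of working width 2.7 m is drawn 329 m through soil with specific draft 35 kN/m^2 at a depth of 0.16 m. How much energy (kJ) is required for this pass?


E = k * d * w * L
  = 35 * 0.16 * 2.7 * 329
  = 4974.48 kJ


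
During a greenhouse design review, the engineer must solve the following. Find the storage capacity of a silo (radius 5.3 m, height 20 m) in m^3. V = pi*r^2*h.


V = pi * r^2 * h
  = pi * 5.3^2 * 20
  = pi * 28.09 * 20
  = 1764.95 m^3


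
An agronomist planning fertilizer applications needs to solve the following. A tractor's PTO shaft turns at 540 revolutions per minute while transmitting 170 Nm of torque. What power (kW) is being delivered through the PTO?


P = 2*pi*n*T / 60000
  = 2*pi * 540 * 170 / 60000
  = 576796.41 / 60000
  = 9.61 kW


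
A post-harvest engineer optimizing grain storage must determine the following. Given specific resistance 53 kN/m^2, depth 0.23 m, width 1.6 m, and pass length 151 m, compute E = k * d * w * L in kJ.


E = k * d * w * L
  = 53 * 0.23 * 1.6 * 151
  = 2945.10 kJ


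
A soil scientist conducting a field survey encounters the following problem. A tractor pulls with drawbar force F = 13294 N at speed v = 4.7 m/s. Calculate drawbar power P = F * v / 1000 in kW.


P = F * v / 1000
  = 13294 * 4.7 / 1000
  = 62481.80 / 1000
  = 62.48 kW


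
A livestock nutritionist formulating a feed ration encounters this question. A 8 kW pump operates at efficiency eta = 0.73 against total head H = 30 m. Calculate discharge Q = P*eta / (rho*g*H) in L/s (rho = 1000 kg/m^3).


Q = (P * 1000 * eta) / (rho * g * H)
  = (8 * 1000 * 0.73) / (1000 * 9.81 * 30)
  = 5840 / 294300
  = 0.01984 m^3/s = 19.84 L/s


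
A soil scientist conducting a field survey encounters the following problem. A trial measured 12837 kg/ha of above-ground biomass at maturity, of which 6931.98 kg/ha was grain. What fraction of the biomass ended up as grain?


HI = grain_yield / biomass
   = 6931.98 / 12837
   = 0.54


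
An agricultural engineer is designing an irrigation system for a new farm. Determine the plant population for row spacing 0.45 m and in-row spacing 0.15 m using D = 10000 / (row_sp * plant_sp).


D = 10000 / (row_sp * plant_sp)
  = 10000 / (0.45 * 0.15)
  = 10000 / 0.0675
  = 148148.15 plants/ha


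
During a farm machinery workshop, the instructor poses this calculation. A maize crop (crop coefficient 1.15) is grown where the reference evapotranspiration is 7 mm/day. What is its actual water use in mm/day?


ETc = Kc * ET0
    = 1.15 * 7
    = 8.05 mm/day


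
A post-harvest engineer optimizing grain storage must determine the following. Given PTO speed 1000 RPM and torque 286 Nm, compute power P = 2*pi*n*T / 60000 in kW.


P = 2*pi*n*T / 60000
  = 2*pi * 1000 * 286 / 60000
  = 1796991.00 / 60000
  = 29.95 kW


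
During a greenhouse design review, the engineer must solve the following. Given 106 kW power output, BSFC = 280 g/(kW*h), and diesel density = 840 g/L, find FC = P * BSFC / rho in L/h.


FC = P * BSFC / rho_fuel
   = 106 * 280 / 840
   = 29680 / 840
   = 35.33 L/h


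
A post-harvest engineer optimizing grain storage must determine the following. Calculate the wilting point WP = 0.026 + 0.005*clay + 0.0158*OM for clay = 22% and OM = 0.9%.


WP = 0.026 + 0.005*22 + 0.0158*0.9
   = 0.026 + 0.1100 + 0.0142
   = 0.1502


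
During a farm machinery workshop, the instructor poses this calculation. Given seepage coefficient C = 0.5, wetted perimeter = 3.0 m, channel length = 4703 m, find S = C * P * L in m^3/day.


S = C * P * L
  = 0.5 * 3.0 * 4703
  = 7054.50 m^3/day


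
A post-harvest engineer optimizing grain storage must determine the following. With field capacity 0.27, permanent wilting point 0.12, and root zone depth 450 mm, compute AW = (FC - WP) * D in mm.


AW = (FC - WP) * D
   = (0.27 - 0.12) * 450
   = 0.15 * 450
   = 67.50 mm


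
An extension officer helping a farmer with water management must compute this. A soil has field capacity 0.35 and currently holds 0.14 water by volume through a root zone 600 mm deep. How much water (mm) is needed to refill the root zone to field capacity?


SMD = (FC - theta) * D
    = (0.35 - 0.14) * 600
    = 0.210 * 600
    = 126 mm


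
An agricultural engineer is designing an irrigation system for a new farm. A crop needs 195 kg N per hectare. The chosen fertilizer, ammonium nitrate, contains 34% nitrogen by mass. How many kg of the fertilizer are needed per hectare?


Rate = N_required / (N_content / 100)
     = 195 / (34 / 100)
     = 195 / 0.34
     = 573.53 kg/ha


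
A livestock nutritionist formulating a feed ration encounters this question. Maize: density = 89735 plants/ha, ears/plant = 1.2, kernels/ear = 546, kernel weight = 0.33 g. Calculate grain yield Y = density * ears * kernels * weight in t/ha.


Y = density * ears * kernels * kw
  = 89735 * 1.2 * 546 * 0.33 g/ha
  = 19402142.76 g/ha
  = 19402.14 kg/ha = 19.40 t/ha


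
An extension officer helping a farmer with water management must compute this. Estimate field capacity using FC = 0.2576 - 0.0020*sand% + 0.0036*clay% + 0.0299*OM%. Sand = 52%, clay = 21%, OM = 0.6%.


FC = 0.2576 - 0.0020*52 + 0.0036*21 + 0.0299*0.6
   = 0.2576 - 0.1040 + 0.0756 + 0.0179
   = 0.2471


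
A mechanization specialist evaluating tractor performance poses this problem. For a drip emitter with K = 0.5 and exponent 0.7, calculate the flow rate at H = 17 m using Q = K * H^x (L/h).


Q = K * H^x
  = 0.5 * 17^0.7
  = 0.5 * 7.2663
  = 3.63 L/h


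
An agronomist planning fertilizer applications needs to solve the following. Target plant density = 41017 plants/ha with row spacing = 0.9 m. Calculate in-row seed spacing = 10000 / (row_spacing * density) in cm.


spacing = 10000 / (row_sp * density)
        = 10000 / (0.9 * 41017)
        = 10000 / 36915.30
        = 0.27089 m = 27.09 cm


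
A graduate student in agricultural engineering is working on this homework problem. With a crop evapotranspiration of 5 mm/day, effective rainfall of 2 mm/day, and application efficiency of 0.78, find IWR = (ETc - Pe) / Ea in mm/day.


IWR = (ETc - Pe) / Ea
    = (5 - 2) / 0.78
    = 3 / 0.78
    = 3.85 mm/day


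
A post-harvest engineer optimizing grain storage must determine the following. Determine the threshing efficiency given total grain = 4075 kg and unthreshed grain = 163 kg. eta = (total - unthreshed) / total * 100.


eta = (total - unthreshed) / total * 100
    = (4075 - 163) / 4075 * 100
    = 3912 / 4075 * 100
    = 96%


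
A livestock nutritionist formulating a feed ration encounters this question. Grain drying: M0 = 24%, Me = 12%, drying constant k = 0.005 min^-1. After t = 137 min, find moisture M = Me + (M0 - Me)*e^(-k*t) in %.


M = Me + (M0 - Me) * e^(-k*t)
  = 12 + (24 - 12) * e^(-0.005*137)
  = 12 + 12 * e^(-0.685)
  = 12 + 12 * 0.50409
  = 12 + 6.0491
  = 18.05%


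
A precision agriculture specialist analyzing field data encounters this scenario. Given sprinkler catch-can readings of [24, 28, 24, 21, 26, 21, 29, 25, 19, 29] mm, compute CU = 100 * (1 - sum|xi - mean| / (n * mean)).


xbar = 246 / 10 = 24.600
sum|xi - xbar| = 28
CU = 100 * (1 - 28 / (10 * 24.600))
   = 100 * (1 - 0.1138)
   = 88.62%


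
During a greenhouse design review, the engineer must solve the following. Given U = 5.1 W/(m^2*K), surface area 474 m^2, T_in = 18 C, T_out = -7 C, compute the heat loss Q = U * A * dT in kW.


dT = 18 - (-7) = 25 K
Q = U * A * dT
  = 5.1 * 474 * 25
  = 60435 W = 60.44 kW


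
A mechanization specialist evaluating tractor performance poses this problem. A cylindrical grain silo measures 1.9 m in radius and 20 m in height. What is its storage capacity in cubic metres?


V = pi * r^2 * h
  = pi * 1.9^2 * 20
  = pi * 3.61 * 20
  = 226.82 m^3


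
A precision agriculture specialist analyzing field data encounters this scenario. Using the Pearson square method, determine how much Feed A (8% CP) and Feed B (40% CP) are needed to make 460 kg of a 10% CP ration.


parts_A = CP_b - target = 40 - 10 = 30
parts_B = target - CP_a = 10 - 8 = 2
total_parts = 30 + 2 = 32
Feed A = 460 * 30 / 32 = 431.25 kg
Feed B = 460 * 2 / 32 = 28.75 kg

431.25 kg


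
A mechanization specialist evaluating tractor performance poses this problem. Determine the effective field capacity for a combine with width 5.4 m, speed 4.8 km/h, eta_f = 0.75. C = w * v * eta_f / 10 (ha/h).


C = w * v * eta_f / 10
  = 5.4 * 4.8 * 0.75 / 10
  = 19.44 / 10
  = 1.94 ha/h


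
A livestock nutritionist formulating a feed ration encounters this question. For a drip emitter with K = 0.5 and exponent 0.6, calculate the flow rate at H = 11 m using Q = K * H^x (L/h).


Q = K * H^x
  = 0.5 * 11^0.6
  = 0.5 * 4.2154
  = 2.11 L/h


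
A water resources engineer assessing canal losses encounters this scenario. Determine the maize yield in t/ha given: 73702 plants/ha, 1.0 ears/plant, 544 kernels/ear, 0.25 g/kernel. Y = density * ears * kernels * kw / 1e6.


Y = density * ears * kernels * kw
  = 73702 * 1.0 * 544 * 0.25 g/ha
  = 10023472 g/ha
  = 10023.47 kg/ha = 10.02 t/ha


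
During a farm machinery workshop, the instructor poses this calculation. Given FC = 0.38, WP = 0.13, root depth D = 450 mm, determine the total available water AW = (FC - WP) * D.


AW = (FC - WP) * D
   = (0.38 - 0.13) * 450
   = 0.25 * 450
   = 112.50 mm


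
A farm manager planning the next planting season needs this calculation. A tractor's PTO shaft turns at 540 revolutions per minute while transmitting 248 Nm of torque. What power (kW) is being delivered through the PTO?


P = 2*pi*n*T / 60000
  = 2*pi * 540 * 248 / 60000
  = 841444.18 / 60000
  = 14.02 kW


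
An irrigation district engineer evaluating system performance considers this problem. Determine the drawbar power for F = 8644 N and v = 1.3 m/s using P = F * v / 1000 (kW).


P = F * v / 1000
  = 8644 * 1.3 / 1000
  = 11237.20 / 1000
  = 11.24 kW


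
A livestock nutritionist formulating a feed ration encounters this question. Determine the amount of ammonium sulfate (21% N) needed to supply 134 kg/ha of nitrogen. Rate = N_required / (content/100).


Rate = N_required / (N_content / 100)
     = 134 / (21 / 100)
     = 134 / 0.21
     = 638.10 kg/ha


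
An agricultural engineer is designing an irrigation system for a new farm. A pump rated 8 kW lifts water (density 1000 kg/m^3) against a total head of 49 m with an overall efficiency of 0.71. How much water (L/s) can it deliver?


Q = (P * 1000 * eta) / (rho * g * H)
  = (8 * 1000 * 0.71) / (1000 * 9.81 * 49)
  = 5680 / 480690
  = 0.01182 m^3/s = 11.82 L/s


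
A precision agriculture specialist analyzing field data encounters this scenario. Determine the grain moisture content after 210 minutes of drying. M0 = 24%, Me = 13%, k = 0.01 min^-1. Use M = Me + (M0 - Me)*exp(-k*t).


M = Me + (M0 - Me) * e^(-k*t)
  = 13 + (24 - 13) * e^(-0.01*210)
  = 13 + 11 * e^(-2.100)
  = 13 + 11 * 0.12246
  = 13 + 1.3470
  = 14.35%


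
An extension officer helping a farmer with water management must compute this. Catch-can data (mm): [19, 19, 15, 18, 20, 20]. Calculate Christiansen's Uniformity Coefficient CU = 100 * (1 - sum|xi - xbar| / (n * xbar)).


xbar = 111 / 6 = 18.500
sum|xi - xbar| = 8
CU = 100 * (1 - 8 / (6 * 18.500))
   = 100 * (1 - 0.0721)
   = 92.79%


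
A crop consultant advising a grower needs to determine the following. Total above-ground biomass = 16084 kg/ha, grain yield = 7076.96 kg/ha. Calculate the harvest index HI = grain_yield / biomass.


HI = grain_yield / biomass
   = 7076.96 / 16084
   = 0.44


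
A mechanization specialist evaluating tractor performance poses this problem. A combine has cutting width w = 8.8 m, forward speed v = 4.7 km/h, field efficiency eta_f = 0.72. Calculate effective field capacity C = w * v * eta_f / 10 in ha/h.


C = w * v * eta_f / 10
  = 8.8 * 4.7 * 0.72 / 10
  = 29.78 / 10
  = 2.98 ha/h


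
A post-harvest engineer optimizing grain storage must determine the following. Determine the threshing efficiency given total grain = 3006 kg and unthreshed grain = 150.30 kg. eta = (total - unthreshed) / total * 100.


eta = (total - unthreshed) / total * 100
    = (3006 - 150.30) / 3006 * 100
    = 2855.70 / 3006 * 100
    = 95%


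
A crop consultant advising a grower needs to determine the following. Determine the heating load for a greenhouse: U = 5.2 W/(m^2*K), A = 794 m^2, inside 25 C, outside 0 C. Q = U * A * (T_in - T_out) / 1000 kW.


dT = 25 - (0) = 25 K
Q = U * A * dT
  = 5.2 * 794 * 25
  = 103220 W = 103.22 kW


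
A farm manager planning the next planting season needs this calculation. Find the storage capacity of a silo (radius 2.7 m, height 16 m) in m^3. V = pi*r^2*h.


V = pi * r^2 * h
  = pi * 2.7^2 * 16
  = pi * 7.29 * 16
  = 366.44 m^3


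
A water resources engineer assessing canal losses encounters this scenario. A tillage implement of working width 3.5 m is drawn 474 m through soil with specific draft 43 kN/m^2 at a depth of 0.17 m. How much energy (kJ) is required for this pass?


E = k * d * w * L
  = 43 * 0.17 * 3.5 * 474
  = 12127.29 kJ


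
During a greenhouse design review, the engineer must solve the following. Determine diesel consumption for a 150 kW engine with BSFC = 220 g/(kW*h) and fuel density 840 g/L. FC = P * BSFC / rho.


FC = P * BSFC / rho_fuel
   = 150 * 220 / 840
   = 33000 / 840
   = 39.29 L/h


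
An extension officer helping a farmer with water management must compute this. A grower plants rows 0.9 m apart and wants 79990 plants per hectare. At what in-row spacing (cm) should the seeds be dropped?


spacing = 10000 / (row_sp * density)
        = 10000 / (0.9 * 79990)
        = 10000 / 71991
        = 0.13891 m = 13.89 cm


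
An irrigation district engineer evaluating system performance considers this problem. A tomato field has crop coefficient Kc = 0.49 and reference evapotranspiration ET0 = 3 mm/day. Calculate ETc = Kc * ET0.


ETc = Kc * ET0
    = 0.49 * 3
    = 1.47 mm/day


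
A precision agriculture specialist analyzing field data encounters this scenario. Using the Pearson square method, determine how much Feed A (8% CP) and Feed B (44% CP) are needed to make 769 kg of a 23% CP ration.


parts_A = CP_b - target = 44 - 23 = 21
parts_B = target - CP_a = 23 - 8 = 15
total_parts = 21 + 15 = 36
Feed A = 769 * 21 / 36 = 448.58 kg
Feed B = 769 * 15 / 36 = 320.42 kg

448.58 kg


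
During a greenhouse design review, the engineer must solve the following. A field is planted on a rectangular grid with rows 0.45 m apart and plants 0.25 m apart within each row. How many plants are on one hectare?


D = 10000 / (row_sp * plant_sp)
  = 10000 / (0.45 * 0.25)
  = 10000 / 0.1125
  = 88888.89 plants/ha


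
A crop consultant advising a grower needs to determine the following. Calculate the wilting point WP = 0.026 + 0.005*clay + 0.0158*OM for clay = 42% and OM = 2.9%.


WP = 0.026 + 0.005*42 + 0.0158*2.9
   = 0.026 + 0.2100 + 0.0458
   = 0.2818


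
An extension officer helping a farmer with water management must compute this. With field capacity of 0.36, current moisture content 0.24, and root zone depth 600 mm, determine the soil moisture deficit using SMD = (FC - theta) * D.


SMD = (FC - theta) * D
    = (0.36 - 0.24) * 600
    = 0.120 * 600
    = 72 mm


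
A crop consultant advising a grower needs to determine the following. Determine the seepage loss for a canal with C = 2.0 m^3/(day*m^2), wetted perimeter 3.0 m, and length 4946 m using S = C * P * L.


S = C * P * L
  = 2.0 * 3.0 * 4946
  = 29676 m^3/day


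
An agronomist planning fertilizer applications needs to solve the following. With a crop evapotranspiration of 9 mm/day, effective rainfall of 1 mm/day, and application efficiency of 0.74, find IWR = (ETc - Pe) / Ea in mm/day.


IWR = (ETc - Pe) / Ea
    = (9 - 1) / 0.74
    = 8 / 0.74
    = 10.81 mm/day


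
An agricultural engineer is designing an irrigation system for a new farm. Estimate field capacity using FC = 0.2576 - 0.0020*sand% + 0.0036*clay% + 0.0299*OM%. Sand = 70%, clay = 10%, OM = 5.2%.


FC = 0.2576 - 0.0020*70 + 0.0036*10 + 0.0299*5.2
   = 0.2576 - 0.1400 + 0.0360 + 0.1555
   = 0.3091


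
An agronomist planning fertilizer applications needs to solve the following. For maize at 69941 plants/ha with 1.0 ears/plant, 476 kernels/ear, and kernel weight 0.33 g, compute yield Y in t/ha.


Y = density * ears * kernels * kw
  = 69941 * 1.0 * 476 * 0.33 g/ha
  = 10986332.28 g/ha
  = 10986.33 kg/ha = 10.99 t/ha


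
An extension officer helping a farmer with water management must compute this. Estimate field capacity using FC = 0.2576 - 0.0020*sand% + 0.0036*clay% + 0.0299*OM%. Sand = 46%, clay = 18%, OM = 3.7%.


FC = 0.2576 - 0.0020*46 + 0.0036*18 + 0.0299*3.7
   = 0.2576 - 0.0920 + 0.0648 + 0.1106
   = 0.3410


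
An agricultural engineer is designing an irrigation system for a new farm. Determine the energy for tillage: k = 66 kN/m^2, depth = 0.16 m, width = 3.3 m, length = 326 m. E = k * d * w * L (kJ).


E = k * d * w * L
  = 66 * 0.16 * 3.3 * 326
  = 11360.45 kJ


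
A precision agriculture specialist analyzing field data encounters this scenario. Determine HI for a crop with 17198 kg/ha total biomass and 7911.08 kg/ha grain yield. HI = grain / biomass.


HI = grain_yield / biomass
   = 7911.08 / 17198
   = 0.46


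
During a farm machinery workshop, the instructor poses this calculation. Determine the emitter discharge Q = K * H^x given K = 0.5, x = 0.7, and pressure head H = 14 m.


Q = K * H^x
  = 0.5 * 14^0.7
  = 0.5 * 6.3429
  = 3.17 L/h


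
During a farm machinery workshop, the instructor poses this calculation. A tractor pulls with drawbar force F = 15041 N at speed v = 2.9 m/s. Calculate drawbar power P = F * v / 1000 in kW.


P = F * v / 1000
  = 15041 * 2.9 / 1000
  = 43618.90 / 1000
  = 43.62 kW


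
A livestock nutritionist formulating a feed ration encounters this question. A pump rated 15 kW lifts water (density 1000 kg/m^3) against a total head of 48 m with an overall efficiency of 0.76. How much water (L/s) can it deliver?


Q = (P * 1000 * eta) / (rho * g * H)
  = (15 * 1000 * 0.76) / (1000 * 9.81 * 48)
  = 11400 / 470880
  = 0.02421 m^3/s = 24.21 L/s


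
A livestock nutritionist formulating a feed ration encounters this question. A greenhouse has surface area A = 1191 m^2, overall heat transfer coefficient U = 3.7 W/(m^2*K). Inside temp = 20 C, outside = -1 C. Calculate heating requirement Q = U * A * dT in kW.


dT = 20 - (-1) = 21 K
Q = U * A * dT
  = 3.7 * 1191 * 21
  = 92540.70 W = 92.54 kW


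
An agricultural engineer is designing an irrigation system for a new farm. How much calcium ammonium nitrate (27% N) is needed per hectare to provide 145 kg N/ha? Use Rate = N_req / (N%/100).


Rate = N_required / (N_content / 100)
     = 145 / (27 / 100)
     = 145 / 0.27
     = 537.04 kg/ha


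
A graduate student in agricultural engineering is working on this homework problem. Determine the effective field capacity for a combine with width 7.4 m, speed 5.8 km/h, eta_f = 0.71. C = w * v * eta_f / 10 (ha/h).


C = w * v * eta_f / 10
  = 7.4 * 5.8 * 0.71 / 10
  = 30.47 / 10
  = 3.05 ha/h


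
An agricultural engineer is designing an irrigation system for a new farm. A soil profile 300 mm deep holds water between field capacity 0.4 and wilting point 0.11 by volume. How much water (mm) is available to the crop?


AW = (FC - WP) * D
   = (0.4 - 0.11) * 300
   = 0.29 * 300
   = 87 mm


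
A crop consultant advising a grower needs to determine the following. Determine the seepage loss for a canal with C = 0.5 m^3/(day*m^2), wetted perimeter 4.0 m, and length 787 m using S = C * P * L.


S = C * P * L
  = 0.5 * 4.0 * 787
  = 1574 m^3/day


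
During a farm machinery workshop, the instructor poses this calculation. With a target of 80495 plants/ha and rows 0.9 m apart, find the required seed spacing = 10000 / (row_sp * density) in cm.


spacing = 10000 / (row_sp * density)
        = 10000 / (0.9 * 80495)
        = 10000 / 72445.50
        = 0.13803 m = 13.80 cm


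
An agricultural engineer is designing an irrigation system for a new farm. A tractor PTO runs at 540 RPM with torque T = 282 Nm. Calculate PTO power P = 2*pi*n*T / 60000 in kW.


P = 2*pi*n*T / 60000
  = 2*pi * 540 * 282 / 60000
  = 956803.46 / 60000
  = 15.95 kW


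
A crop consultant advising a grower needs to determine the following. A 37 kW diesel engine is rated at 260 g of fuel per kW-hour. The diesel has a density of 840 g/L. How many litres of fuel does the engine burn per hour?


FC = P * BSFC / rho_fuel
   = 37 * 260 / 840
   = 9620 / 840
   = 11.45 L/h


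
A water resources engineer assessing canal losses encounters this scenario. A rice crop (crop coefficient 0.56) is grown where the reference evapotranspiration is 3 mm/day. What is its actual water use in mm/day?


ETc = Kc * ET0
    = 0.56 * 3
    = 1.68 mm/day


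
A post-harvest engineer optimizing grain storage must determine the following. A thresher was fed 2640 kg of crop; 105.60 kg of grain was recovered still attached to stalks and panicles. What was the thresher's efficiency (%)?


eta = (total - unthreshed) / total * 100
    = (2640 - 105.60) / 2640 * 100
    = 2534.40 / 2640 * 100
    = 96%


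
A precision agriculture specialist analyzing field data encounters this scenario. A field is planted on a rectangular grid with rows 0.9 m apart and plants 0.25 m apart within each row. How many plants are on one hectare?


D = 10000 / (row_sp * plant_sp)
  = 10000 / (0.9 * 0.25)
  = 10000 / 0.2250
  = 44444.44 plants/ha


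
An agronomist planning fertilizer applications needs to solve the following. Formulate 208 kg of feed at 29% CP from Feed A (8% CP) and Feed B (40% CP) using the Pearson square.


parts_A = CP_b - target = 40 - 29 = 11
parts_B = target - CP_a = 29 - 8 = 21
total_parts = 11 + 21 = 32
Feed A = 208 * 11 / 32 = 71.50 kg
Feed B = 208 * 21 / 32 = 136.50 kg

71.50 kg


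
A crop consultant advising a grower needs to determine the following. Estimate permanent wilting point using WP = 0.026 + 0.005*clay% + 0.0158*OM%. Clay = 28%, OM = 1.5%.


WP = 0.026 + 0.005*28 + 0.0158*1.5
   = 0.026 + 0.1400 + 0.0237
   = 0.1897


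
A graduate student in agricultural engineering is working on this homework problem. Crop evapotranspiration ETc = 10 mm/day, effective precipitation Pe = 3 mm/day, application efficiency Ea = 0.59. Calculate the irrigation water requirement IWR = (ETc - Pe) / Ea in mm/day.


IWR = (ETc - Pe) / Ea
    = (10 - 3) / 0.59
    = 7 / 0.59
    = 11.86 mm/day


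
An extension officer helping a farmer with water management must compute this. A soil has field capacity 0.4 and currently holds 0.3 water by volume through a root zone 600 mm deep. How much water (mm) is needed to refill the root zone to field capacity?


SMD = (FC - theta) * D
    = (0.4 - 0.3) * 600
    = 0.100 * 600
    = 60 mm


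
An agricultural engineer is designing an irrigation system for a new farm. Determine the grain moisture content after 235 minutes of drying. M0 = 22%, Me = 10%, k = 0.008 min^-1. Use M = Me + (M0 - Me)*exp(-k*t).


M = Me + (M0 - Me) * e^(-k*t)
  = 10 + (22 - 10) * e^(-0.008*235)
  = 10 + 12 * e^(-1.880)
  = 10 + 12 * 0.15259
  = 10 + 1.8311
  = 11.83%


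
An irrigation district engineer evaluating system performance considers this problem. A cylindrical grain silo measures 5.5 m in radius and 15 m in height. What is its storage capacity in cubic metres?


V = pi * r^2 * h
  = pi * 5.5^2 * 15
  = pi * 30.25 * 15
  = 1425.50 m^3


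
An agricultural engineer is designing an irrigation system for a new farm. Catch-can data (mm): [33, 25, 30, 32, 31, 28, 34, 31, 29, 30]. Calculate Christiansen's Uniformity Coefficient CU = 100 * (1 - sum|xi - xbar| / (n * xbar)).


xbar = 303 / 10 = 30.300
sum|xi - xbar| = 19
CU = 100 * (1 - 19 / (10 * 30.300))
   = 100 * (1 - 0.0627)
   = 93.73%


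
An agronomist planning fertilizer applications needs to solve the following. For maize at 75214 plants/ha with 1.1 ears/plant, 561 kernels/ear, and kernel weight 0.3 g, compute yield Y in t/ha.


Y = density * ears * kernels * kw
  = 75214 * 1.1 * 561 * 0.3 g/ha
  = 13924367.82 g/ha
  = 13924.37 kg/ha = 13.92 t/ha


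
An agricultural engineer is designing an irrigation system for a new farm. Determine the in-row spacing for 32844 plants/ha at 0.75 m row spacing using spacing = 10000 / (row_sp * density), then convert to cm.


spacing = 10000 / (row_sp * density)
        = 10000 / (0.75 * 32844)
        = 10000 / 24633
        = 0.40596 m = 40.60 cm
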